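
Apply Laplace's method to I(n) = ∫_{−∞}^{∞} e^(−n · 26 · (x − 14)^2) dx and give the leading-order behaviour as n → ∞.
I(n) = sqrt(π/(26n))

Here φ(x) = 26 · (x − 14)^2 has its unique minimum at x* = 14 with φ(x*) = 0 and φ''(x*) = 52. Laplace's method gives
  I(n) ~ e^(−n φ(x*)) · sqrt(2π / (n · φ''(x*))) = sqrt(2π / (52n)) = sqrt(π/(26n)).
This is exact: substituting u = (x − 14)·sqrt(26n) gives I(n) = (1/sqrt(26n)) ∫_{−∞}^{∞} e^(−u^2) du = sqrt(π/(26n)).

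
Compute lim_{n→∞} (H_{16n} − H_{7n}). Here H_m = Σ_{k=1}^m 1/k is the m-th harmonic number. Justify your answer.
lim = ln(16/7)

Euler-Maclaurin gives H_m = ln m + γ + 1/(2m) + O(1/m^2). The γ and O(1/m) terms cancel in the difference:
  H_{16n} − H_{7n} = ln(16n) − ln(7n) + O(1/n) = ln(16/7) + O(1/n).
Hence the limit is ln(16/7).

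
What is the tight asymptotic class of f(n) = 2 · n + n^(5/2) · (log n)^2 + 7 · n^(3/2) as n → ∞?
f(n) ∈ Θ(n^(5/2) · (log n)^2)

Compare the terms by growth order. For large n, n^a · (log n)^b dominates n^a' · (log n)^b' iff a > a', or (a = a' and b > b'). Ranking the 3 terms shows the dominant one is n^(5/2) · (log n)^2. Hence f(n) ∈ Θ(n^(5/2) · (log n)^2).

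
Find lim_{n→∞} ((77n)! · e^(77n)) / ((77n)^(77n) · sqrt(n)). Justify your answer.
lim = sqrt(2π·77)

Stirling: (77n)! ~ sqrt(2π·77n) · (77n/e)^(77n). Hence
  (77n)! · e^(77n) / (77n)^(77n) ~ sqrt(2π·77n).
Dividing by sqrt(n): sqrt(2π·77n) / sqrt(n) = sqrt(2π·77) · n^((1−1)/2), so the limit is sqrt(2π·77).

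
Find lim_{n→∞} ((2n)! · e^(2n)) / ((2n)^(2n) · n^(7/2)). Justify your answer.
lim = 0

Stirling: (2n)! ~ sqrt(2π·2n) · (2n/e)^(2n). Hence
  (2n)! · e^(2n) / (2n)^(2n) ~ sqrt(2π·2n).
Dividing by n^(7/2): sqrt(2π·2n) / n^(7/2) = sqrt(2π·2) · n^((1−7)/2), so the expression behaves like sqrt(2π·2) · n^((1−7)/2) → 0.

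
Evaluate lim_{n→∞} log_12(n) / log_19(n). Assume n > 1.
lim = ln(19) / ln(12) = log_12(19)

Change of base: log_12(n) = ln n / ln 12 and log_19(n) = ln n / ln 19. The ratio is (ln n / ln 12) · (ln 19 / ln n) = ln 19 / ln 12, a constant independent of n. So the limit is ln 19 / ln 12 = log_12(19).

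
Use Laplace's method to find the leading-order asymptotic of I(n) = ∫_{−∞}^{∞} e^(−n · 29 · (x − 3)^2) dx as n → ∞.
I(n) = sqrt(π/(29n))

Here φ(x) = 29 · (x − 3)^2 has its unique minimum at x* = 3 with φ(x*) = 0 and φ''(x*) = 58. Laplace's method gives
  I(n) ~ e^(−n φ(x*)) · sqrt(2π / (n · φ''(x*))) = sqrt(2π / (58n)) = sqrt(π/(29n)).
This is exact: substituting u = (x − 3)·sqrt(29n) gives I(n) = (1/sqrt(29n)) ∫_{−∞}^{∞} e^(−u^2) du = sqrt(π/(29n)).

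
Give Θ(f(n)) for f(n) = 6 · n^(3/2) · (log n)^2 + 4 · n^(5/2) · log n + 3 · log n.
f(n) ∈ Θ(n^(5/2) · log n)

Compare the terms by growth order. For large n, n^a · (log n)^b dominates n^a' · (log n)^b' iff a > a', or (a = a' and b > b'). Ranking the 3 terms shows the dominant one is 4 · n^(5/2) · log n. Hence f(n) ∈ Θ(n^(5/2) · log n).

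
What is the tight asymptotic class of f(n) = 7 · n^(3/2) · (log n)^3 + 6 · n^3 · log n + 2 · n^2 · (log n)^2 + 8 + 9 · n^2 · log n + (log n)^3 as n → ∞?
f(n) ∈ Θ(n^3 · log n)

Compare the terms by growth order. For large n, n^a · (log n)^b dominates n^a' · (log n)^b' iff a > a', or (a = a' and b > b'). Ranking the 6 terms shows the dominant one is 6 · n^3 · log n. Hence f(n) ∈ Θ(n^3 · log n).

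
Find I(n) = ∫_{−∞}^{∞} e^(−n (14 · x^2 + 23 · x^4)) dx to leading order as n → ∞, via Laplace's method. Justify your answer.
I(n) ~ sqrt(π/(14n))

φ(x) = 14 · x^2 + 23 · x^4 has its unique global minimum at x* = 0 (since φ'(x) = 28x + 92x^3 = 0 only at x = 0 for real x with both coefficients positive, and φ → ∞ as |x| → ∞). At x* = 0, φ(0) = 0 and φ''(0) = 28. Laplace's method then gives
  I(n) ~ sqrt(2π / (n · φ''(0))) · e^(−n φ(0)) = sqrt(2π / (28n)) = sqrt(π/(14n)).
The 23 · x^4 term contributes only at subleading order (an O(1/n) relative correction).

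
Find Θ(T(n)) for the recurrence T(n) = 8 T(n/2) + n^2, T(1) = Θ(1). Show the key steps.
T(n) = Θ(n^3)

Master theorem: compare f(n) = n^2 to n^(log_2 8) where log_2 8 = 3. Since 2 < log_2 8, we have f(n) = O(n^(log_2 8 − ε)) for some ε > 0 — Case 1. Hence T(n) = Θ(n^(log_2 8)) = Θ(n^3).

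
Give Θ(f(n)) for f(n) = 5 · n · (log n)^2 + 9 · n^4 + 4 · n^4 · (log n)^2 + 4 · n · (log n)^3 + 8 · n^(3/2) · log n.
f(n) ∈ Θ(n^4 · (log n)^2)

Compare the terms by growth order. For large n, n^a · (log n)^b dominates n^a' · (log n)^b' iff a > a', or (a = a' and b > b'). Ranking the 5 terms shows the dominant one is 4 · n^4 · (log n)^2. Hence f(n) ∈ Θ(n^4 · (log n)^2).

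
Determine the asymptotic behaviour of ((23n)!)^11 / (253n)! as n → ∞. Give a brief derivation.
((23n)!)^11/(253n)! ~ ((2π·23n)^(10/2) / sqrt(11)) · 11^(−11·23n)  →  0

Write N = 23n. Stirling: N! ~ sqrt(2π N)(N/e)^N and (11N)! ~ sqrt(2π·11N)·(11N/e)^(11N).
  (N!)^11/(11N)! ~ (2π N)^(11/2) (N/e)^(11N) / [sqrt(2π·11N) (11N/e)^(11N)]
     = (2π N)^(11/2) / sqrt(2π·11N) · (N/(11N))^(11N)
     = (2π N)^((11−1)/2) / sqrt(11) · 11^(−11N).
Since 11^11 > 1, the factor 11^(−11N) decays exponentially, so the ratio → 0. Substituting N = 23n gives the stated form.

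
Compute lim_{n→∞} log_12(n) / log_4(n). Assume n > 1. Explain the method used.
lim = ln(4) / ln(12) = log_12(4)

Change of base: log_12(n) = ln n / ln 12 and log_4(n) = ln n / ln 4. The ratio is (ln n / ln 12) · (ln 4 / ln n) = ln 4 / ln 12, a constant independent of n. So the limit is ln 4 / ln 12 = log_12(4).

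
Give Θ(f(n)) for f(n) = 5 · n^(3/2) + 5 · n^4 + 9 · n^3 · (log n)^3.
f(n) ∈ Θ(n^4)

Compare the terms by growth order. For large n, n^a · (log n)^b dominates n^a' · (log n)^b' iff a > a', or (a = a' and b > b'). Ranking the 3 terms shows the dominant one is 5 · n^4. Hence f(n) ∈ Θ(n^4).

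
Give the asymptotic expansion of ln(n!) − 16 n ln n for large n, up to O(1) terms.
ln(n!) − 16 n ln n = −15 n ln n − n + (1/2) ln(2π n) + O(1/n)

Stirling: ln((n)!) = n ln(n) − n + (1/2) ln(2π·n) + O(1/n).
Here n ln(n) = n ln n.
Subtract 16n ln n: leading term is (1 − 16) n ln n = −15 n ln n. The next term is −n. Then the (1/2) ln(2π·n) correction.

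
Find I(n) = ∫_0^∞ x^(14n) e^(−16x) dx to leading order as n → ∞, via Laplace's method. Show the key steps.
I(n) ~ (sqrt(2π·14n) / 16) · (14n/(16e))^(14n)

Write the integrand as exp(14n ln x − 16x) and set f(x) = 14n ln x − 16x. Then f'(x) = 14n/x − 16 = 0 at x* = 14n/16, and f''(x*) = −14n/x*^2 = −16^2/(14n). Laplace's method (interior maximum) gives
  I(n) ~ e^(f(x*)) · sqrt(2π / |f''(x*)|)
        = exp(14n ln(14n/16) − 14n) · sqrt(2π · 14n / 16^2)
        = (14n/16)^(14n) e^(−14n) · sqrt(2π·14n) / 16
        = (sqrt(2π·14n) / 16) · (14n/(16e))^(14n).
This matches Γ(14n+1)/16^(14n+1) with Stirling applied to Γ.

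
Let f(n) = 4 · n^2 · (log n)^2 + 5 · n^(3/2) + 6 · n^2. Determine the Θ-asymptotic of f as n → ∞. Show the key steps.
f(n) ∈ Θ(n^2 · (log n)^2)

Compare the terms by growth order. For large n, n^a · (log n)^b dominates n^a' · (log n)^b' iff a > a', or (a = a' and b > b'). Ranking the 3 terms shows the dominant one is 4 · n^2 · (log n)^2. Hence f(n) ∈ Θ(n^2 · (log n)^2).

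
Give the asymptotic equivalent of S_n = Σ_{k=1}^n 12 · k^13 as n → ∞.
S_n ~ 6 · n^14 / 7

By integral comparison (Euler-Maclaurin), Σ_{k=1}^n 12 · k^13 = 12 · ∫_0^n x^13 dx + O(n^13) = 12 · n^14/14 = 6 · n^14 / 7 + O(n^13). (Equivalently, Faulhaber's formula gives the same leading term.)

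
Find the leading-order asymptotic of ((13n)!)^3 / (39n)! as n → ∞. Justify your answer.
((13n)!)^3/(39n)! ~ ((2π·13n)^(2/2) / sqrt(3)) · 3^(−3·13n)  →  0

Write N = 13n. Stirling: N! ~ sqrt(2π N)(N/e)^N and (3N)! ~ sqrt(2π·3N)·(3N/e)^(3N).
  (N!)^3/(3N)! ~ (2π N)^(3/2) (N/e)^(3N) / [sqrt(2π·3N) (3N/e)^(3N)]
     = (2π N)^(3/2) / sqrt(2π·3N) · (N/(3N))^(3N)
     = (2π N)^((3−1)/2) / sqrt(3) · 3^(−3N).
Since 3^3 > 1, the factor 3^(−3N) decays exponentially, so the ratio → 0. Substituting N = 13n gives the stated form.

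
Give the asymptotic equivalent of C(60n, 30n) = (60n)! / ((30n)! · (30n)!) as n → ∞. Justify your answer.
C(60n, 30n) ~ (4)^(30n) · sqrt(1/(π·30n))

Write N = 30n. Apply Stirling to each factorial:
  (2N)! ~ sqrt(2π·2N) · (2N/e)^(2N),
  N! ~ sqrt(2π N) · (N/e)^N,
  (1N)! ~ sqrt(2π·1N) · (1N/e)^(1N).
The exponential factors combine to (2N)^(2N) / (N^N · (1N)^(1N)) = 2^(2N)/1^(1N) = (2^2/1^1)^N = (4)^N.
The square-root prefactors combine to sqrt(2π·2N) / (sqrt(2π N)·sqrt(2π·1N)) = sqrt(2 / (2π·1·N)) = sqrt(1/(π·30n)).
Substituting N = 30n: C(60n, 30n) ~ (4)^(30n) · sqrt(1/(π·30n)).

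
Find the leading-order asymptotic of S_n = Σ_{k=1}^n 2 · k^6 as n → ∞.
S_n ~ 2 · n^7 / 7

By integral comparison (Euler-Maclaurin), Σ_{k=1}^n 2 · k^6 = 2 · ∫_0^n x^6 dx + O(n^6) = 2 · n^7/7 + O(n^6). (Equivalently, Faulhaber's formula gives the same leading term.)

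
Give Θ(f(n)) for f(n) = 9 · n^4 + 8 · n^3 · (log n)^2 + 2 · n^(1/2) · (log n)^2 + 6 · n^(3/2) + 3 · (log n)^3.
f(n) ∈ Θ(n^4)

Compare the terms by growth order. For large n, n^a · (log n)^b dominates n^a' · (log n)^b' iff a > a', or (a = a' and b > b'). Ranking the 5 terms shows the dominant one is 9 · n^4. Hence f(n) ∈ Θ(n^4).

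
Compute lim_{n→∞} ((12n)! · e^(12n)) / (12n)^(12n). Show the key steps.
lim = ∞

Stirling: (12n)! ~ sqrt(2π·12n) · (12n/e)^(12n). Hence
  (12n)! · e^(12n) / (12n)^(12n) ~ sqrt(2π·12n) = sqrt(2π·12) · sqrt(n) → ∞.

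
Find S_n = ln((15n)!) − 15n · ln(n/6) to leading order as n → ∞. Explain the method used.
S_n ~ 15n · (ln 90 − 1) + O(ln n)

Stirling: ln((15n)!) = 15n ln(15n) − 15n + O(ln n).
  S_n = 15n ln(15n) − 15n − 15n ln(n/6) + O(ln n)
      = 15n ln(15n) − 15n ln n + 15n ln 6 − 15n + O(ln n)
      = 15n ln 15 + 15n ln 6 − 15n + O(ln n)
      = 15n (ln 90 − 1) + O(ln n).
Numerically ln(90) − 1 ≈ 3.4998.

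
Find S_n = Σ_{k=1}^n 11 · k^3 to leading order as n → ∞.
S_n ~ 11 · n^4 / 4

By integral comparison (Euler-Maclaurin), Σ_{k=1}^n 11 · k^3 = 11 · ∫_0^n x^3 dx + O(n^3) = 11 · n^4/4 + O(n^3). (Equivalently, Faulhaber's formula gives the same leading term.)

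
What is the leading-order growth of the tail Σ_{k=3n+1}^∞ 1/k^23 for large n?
Σ_{k>3n} 1/k^23 ~ 1/(22 · (3n)^22)

Compare to the integral: ∫_{3n}^∞ x^(−23) dx = [−x^(−22)/22]_{3n}^∞ = 1/((23−1)·(3n)^22). Euler-Maclaurin then gives
  Σ_{k>3n} 1/k^23 = ∫_{3n}^∞ dx/x^23 − 1/(2·(3n)^23) + O(1/(3n)^24).
(Equivalently this is ζ(23) − Σ_{k≤3n} 1/k^23.)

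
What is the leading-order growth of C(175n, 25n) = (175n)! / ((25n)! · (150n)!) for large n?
C(175n, 25n) ~ (823543/46656)^(25n) · sqrt(7/(12π·25n))

Write N = 25n. Apply Stirling to each factorial:
  (7N)! ~ sqrt(2π·7N) · (7N/e)^(7N),
  N! ~ sqrt(2π N) · (N/e)^N,
  (6N)! ~ sqrt(2π·6N) · (6N/e)^(6N).
The exponential factors combine to (7N)^(7N) / (N^N · (6N)^(6N)) = 7^(7N)/6^(6N) = (7^7/6^6)^N = (823543/46656)^N.
The square-root prefactors combine to sqrt(2π·7N) / (sqrt(2π N)·sqrt(2π·6N)) = sqrt(7 / (2π·6·N)) = sqrt(7/(12π·25n)).
Substituting N = 25n: C(175n, 25n) ~ (823543/46656)^(25n) · sqrt(7/(12π·25n)).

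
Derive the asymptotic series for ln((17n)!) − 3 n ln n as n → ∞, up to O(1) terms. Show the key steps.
ln((17n)!) − 3 n ln n = 14 n ln n + 17(ln 17 − 1) n + (1/2) ln(2π·17n) + O(1/n)

Stirling: ln((17n)!) = 17n ln(17n) − 17n + (1/2) ln(2π·17n) + O(1/n).
Expand 17n ln(17n) = 17n (ln n + ln 17) = 17n ln n + 17n ln 17.
Subtract 3n ln n: leading term is (17 − 3) n ln n = 14 n ln n. The next term is 17n ln 17 − 17n = 17(ln 17 − 1) n. Then the (1/2) ln(2π·17n) correction.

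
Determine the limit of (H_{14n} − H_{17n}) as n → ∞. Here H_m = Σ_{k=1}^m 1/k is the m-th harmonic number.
lim = ln(14/17)

Euler-Maclaurin gives H_m = ln m + γ + 1/(2m) + O(1/m^2). The γ and O(1/m) terms cancel in the difference:
  H_{14n} − H_{17n} = ln(14n) − ln(17n) + O(1/n) = ln(14/17) + O(1/n).
Hence the limit is ln(14/17).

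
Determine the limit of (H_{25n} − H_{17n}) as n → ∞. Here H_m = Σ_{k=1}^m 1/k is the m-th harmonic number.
lim = ln(25/17)

Euler-Maclaurin gives H_m = ln m + γ + 1/(2m) + O(1/m^2). The γ and O(1/m) terms cancel in the difference:
  H_{25n} − H_{17n} = ln(25n) − ln(17n) + O(1/n) = ln(25/17) + O(1/n).
Hence the limit is ln(25/17).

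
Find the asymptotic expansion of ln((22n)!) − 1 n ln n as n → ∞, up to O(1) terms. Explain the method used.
ln((22n)!) − 1 n ln n = 21 n ln n + 22(ln 22 − 1) n + (1/2) ln(2π·22n) + O(1/n)

Stirling: ln((22n)!) = 22n ln(22n) − 22n + (1/2) ln(2π·22n) + O(1/n).
Expand 22n ln(22n) = 22n (ln n + ln 22) = 22n ln n + 22n ln 22.
Subtract 1n ln n: leading term is (22 − 1) n ln n = 21 n ln n. The next term is 22n ln 22 − 22n = 22(ln 22 − 1) n. Then the (1/2) ln(2π·22n) correction.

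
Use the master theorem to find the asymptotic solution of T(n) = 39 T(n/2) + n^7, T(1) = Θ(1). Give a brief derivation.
T(n) = Θ(n^7)

log_2 39 ≈ 5.285. f(n) = n^7 dominates n^(log_2 39) since 7 > 5.285, and the regularity condition a·f(n/b) = 39·(n/2)^7 = (39/128)·n^7 ≤ c·f(n) holds with c = 39/128 ≈ 0.305 < 1. So this is Case 3: T(n) = Θ(f(n)) = Θ(n^7).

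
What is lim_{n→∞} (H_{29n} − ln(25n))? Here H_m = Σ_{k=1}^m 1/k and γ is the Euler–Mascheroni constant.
lim = ln(29/25) + γ

By Euler-Maclaurin, H_m = ln m + γ + O(1/m). So
  H_{29n} − ln(25n) = ln(29n) + γ − ln(25n) + O(1/n)
                       = ln(29/25) + γ + O(1/n).
Hence the limit is ln(29/25) + γ.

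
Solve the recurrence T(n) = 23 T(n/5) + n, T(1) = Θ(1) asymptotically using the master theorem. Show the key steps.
T(n) = Θ(n^(log_5 23))

Master theorem: compare f(n) = n to n^(log_5 23) where log_5 23 ≈ 1.948. Since 1 < log_5 23, we have f(n) = O(n^(log_5 23 − ε)) for some ε > 0 — Case 1. Hence T(n) = Θ(n^(log_5 23)).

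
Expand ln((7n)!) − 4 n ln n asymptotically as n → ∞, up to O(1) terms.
ln((7n)!) − 4 n ln n = 3 n ln n + 7(ln 7 − 1) n + (1/2) ln(2π·7n) + O(1/n)

Stirling: ln((7n)!) = 7n ln(7n) − 7n + (1/2) ln(2π·7n) + O(1/n).
Expand 7n ln(7n) = 7n (ln n + ln 7) = 7n ln n + 7n ln 7.
Subtract 4n ln n: leading term is (7 − 4) n ln n = 3 n ln n. The next term is 7n ln 7 − 7n = 7(ln 7 − 1) n. Then the (1/2) ln(2π·7n) correction.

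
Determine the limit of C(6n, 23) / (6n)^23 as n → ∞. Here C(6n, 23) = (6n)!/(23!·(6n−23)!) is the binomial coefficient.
lim = 1/23! = 1/25852016738884976640000

With N = 6n → ∞: C(N, 23) / N^23 = [N(N−1)…(N−22)] / (23! · N^23) = (1/23!) · 1 · (1 − 1/(6n)) · … · (1 − 22/(6n)). Each factor → 1 as N → ∞, so the limit is 1/23! = 1/25852016738884976640000.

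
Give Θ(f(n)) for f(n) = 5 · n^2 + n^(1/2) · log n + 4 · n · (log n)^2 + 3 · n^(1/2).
f(n) ∈ Θ(n^2)

Compare the terms by growth order. For large n, n^a · (log n)^b dominates n^a' · (log n)^b' iff a > a', or (a = a' and b > b'). Ranking the 4 terms shows the dominant one is 5 · n^2. Hence f(n) ∈ Θ(n^2).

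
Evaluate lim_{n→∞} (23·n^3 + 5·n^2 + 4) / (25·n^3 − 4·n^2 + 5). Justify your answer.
lim = 23/25

For large n the leading n^3 terms dominate both numerator and denominator. Dividing top and bottom by n^3, every other term tends to 0, leaving 23/25.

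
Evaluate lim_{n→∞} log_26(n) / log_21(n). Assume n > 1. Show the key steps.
lim = ln(21) / ln(26) = log_26(21)

Change of base: log_26(n) = ln n / ln 26 and log_21(n) = ln n / ln 21. The ratio is (ln n / ln 26) · (ln 21 / ln n) = ln 21 / ln 26, a constant independent of n. So the limit is ln 21 / ln 26 = log_26(21).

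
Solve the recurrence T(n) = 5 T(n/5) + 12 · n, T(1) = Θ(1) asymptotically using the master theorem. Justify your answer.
T(n) = Θ(n log n)

log_5 5 = 1, and f(n) = 12 · n = Θ(n^(log_5 5)). This is Case 2 of the master theorem: T(n) = Θ(f(n) · log n) = Θ(n log n).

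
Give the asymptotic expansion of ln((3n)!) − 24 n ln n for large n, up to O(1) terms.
ln((3n)!) − 24 n ln n = −21 n ln n + 3(ln 3 − 1) n + (1/2) ln(2π·3n) + O(1/n)

Stirling: ln((3n)!) = 3n ln(3n) − 3n + (1/2) ln(2π·3n) + O(1/n).
Expand 3n ln(3n) = 3n (ln n + ln 3) = 3n ln n + 3n ln 3.
Subtract 24n ln n: leading term is (3 − 24) n ln n = −21 n ln n. The next term is 3n ln 3 − 3n = 3(ln 3 − 1) n. Then the (1/2) ln(2π·3n) correction.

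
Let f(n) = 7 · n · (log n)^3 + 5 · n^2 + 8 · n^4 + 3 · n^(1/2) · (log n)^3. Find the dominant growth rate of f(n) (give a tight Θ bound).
f(n) ∈ Θ(n^4)

Compare the terms by growth order. For large n, n^a · (log n)^b dominates n^a' · (log n)^b' iff a > a', or (a = a' and b > b'). Ranking the 4 terms shows the dominant one is 8 · n^4. Hence f(n) ∈ Θ(n^4).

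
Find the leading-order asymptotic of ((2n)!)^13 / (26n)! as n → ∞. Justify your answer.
((2n)!)^13/(26n)! ~ ((2π·2n)^(12/2) / sqrt(13)) · 13^(−13·2n)  →  0

Write N = 2n. Stirling: N! ~ sqrt(2π N)(N/e)^N and (13N)! ~ sqrt(2π·13N)·(13N/e)^(13N).
  (N!)^13/(13N)! ~ (2π N)^(13/2) (N/e)^(13N) / [sqrt(2π·13N) (13N/e)^(13N)]
     = (2π N)^(13/2) / sqrt(2π·13N) · (N/(13N))^(13N)
     = (2π N)^((13−1)/2) / sqrt(13) · 13^(−13N).
Since 13^13 > 1, the factor 13^(−13N) decays exponentially, so the ratio → 0. Substituting N = 2n gives the stated form.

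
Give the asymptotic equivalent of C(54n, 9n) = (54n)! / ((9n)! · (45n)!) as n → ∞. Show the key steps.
C(54n, 9n) ~ (46656/3125)^(9n) · sqrt(3/(5π·9n))

Write N = 9n. Apply Stirling to each factorial:
  (6N)! ~ sqrt(2π·6N) · (6N/e)^(6N),
  N! ~ sqrt(2π N) · (N/e)^N,
  (5N)! ~ sqrt(2π·5N) · (5N/e)^(5N).
The exponential factors combine to (6N)^(6N) / (N^N · (5N)^(5N)) = 6^(6N)/5^(5N) = (6^6/5^5)^N = (46656/3125)^N.
The square-root prefactors combine to sqrt(2π·6N) / (sqrt(2π N)·sqrt(2π·5N)) = sqrt(6 / (2π·5·N)) = sqrt(3/(5π·9n)).
Substituting N = 9n: C(54n, 9n) ~ (46656/3125)^(9n) · sqrt(3/(5π·9n)).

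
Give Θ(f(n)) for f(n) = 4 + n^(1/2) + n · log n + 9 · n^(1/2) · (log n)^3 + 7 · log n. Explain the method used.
f(n) ∈ Θ(n · log n)

Compare the terms by growth order. For large n, n^a · (log n)^b dominates n^a' · (log n)^b' iff a > a', or (a = a' and b > b'). Ranking the 5 terms shows the dominant one is n · log n. Hence f(n) ∈ Θ(n · log n).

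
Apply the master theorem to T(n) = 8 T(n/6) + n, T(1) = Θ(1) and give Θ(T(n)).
T(n) = Θ(n^(log_6 8))

Master theorem: compare f(n) = n to n^(log_6 8) where log_6 8 ≈ 1.161. Since 1 < log_6 8, we have f(n) = O(n^(log_6 8 − ε)) for some ε > 0 — Case 1. Hence T(n) = Θ(n^(log_6 8)).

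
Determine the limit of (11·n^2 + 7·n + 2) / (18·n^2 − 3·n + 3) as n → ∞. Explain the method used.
lim = 11/18

For large n the leading n^2 terms dominate both numerator and denominator. Dividing top and bottom by n^2, every other term tends to 0, leaving 11/18.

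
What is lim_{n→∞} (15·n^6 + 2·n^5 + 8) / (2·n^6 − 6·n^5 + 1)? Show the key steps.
lim = 15/2

For large n the leading n^6 terms dominate both numerator and denominator. Dividing top and bottom by n^6, every other term tends to 0, leaving 15/2.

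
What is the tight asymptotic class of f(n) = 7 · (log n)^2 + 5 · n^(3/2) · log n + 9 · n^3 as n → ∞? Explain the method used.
f(n) ∈ Θ(n^3)

Compare the terms by growth order. For large n, n^a · (log n)^b dominates n^a' · (log n)^b' iff a > a', or (a = a' and b > b'). Ranking the 3 terms shows the dominant one is 9 · n^3. Hence f(n) ∈ Θ(n^3).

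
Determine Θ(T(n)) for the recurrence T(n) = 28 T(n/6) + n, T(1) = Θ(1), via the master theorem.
T(n) = Θ(n^(log_6 28))

Master theorem: compare f(n) = n to n^(log_6 28) where log_6 28 ≈ 1.860. Since 1 < log_6 28, we have f(n) = O(n^(log_6 28 − ε)) for some ε > 0 — Case 1. Hence T(n) = Θ(n^(log_6 28)).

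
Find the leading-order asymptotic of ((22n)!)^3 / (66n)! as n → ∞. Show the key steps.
((22n)!)^3/(66n)! ~ ((2π·22n)^(2/2) / sqrt(3)) · 3^(−3·22n)  →  0

Write N = 22n. Stirling: N! ~ sqrt(2π N)(N/e)^N and (3N)! ~ sqrt(2π·3N)·(3N/e)^(3N).
  (N!)^3/(3N)! ~ (2π N)^(3/2) (N/e)^(3N) / [sqrt(2π·3N) (3N/e)^(3N)]
     = (2π N)^(3/2) / sqrt(2π·3N) · (N/(3N))^(3N)
     = (2π N)^((3−1)/2) / sqrt(3) · 3^(−3N).
Since 3^3 > 1, the factor 3^(−3N) decays exponentially, so the ratio → 0. Substituting N = 22n gives the stated form.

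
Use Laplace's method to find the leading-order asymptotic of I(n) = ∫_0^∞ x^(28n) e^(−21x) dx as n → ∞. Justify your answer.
I(n) ~ (sqrt(2π·28n) / 21) · (28n/(21e))^(28n)

Write the integrand as exp(28n ln x − 21x) and set f(x) = 28n ln x − 21x. Then f'(x) = 28n/x − 21 = 0 at x* = 28n/21, and f''(x*) = −28n/x*^2 = −21^2/(28n). Laplace's method (interior maximum) gives
  I(n) ~ e^(f(x*)) · sqrt(2π / |f''(x*)|)
        = exp(28n ln(28n/21) − 28n) · sqrt(2π · 28n / 21^2)
        = (28n/21)^(28n) e^(−28n) · sqrt(2π·28n) / 21
        = (sqrt(2π·28n) / 21) · (28n/(21e))^(28n).
This matches Γ(28n+1)/21^(28n+1) with Stirling applied to Γ.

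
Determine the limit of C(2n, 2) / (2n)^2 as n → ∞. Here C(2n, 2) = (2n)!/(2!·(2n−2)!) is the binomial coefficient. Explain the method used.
lim = 1/2! = 1/2

With N = 2n → ∞: C(N, 2) / N^2 = [N(N−1)…(N−1)] / (2! · N^2) = (1/2!) · 1 · (1 − 1/(2n)). Each factor → 1 as N → ∞, so the limit is 1/2! = 1/2.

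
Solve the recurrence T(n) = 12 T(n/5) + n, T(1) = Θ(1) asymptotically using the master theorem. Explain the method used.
T(n) = Θ(n^(log_5 12))

Master theorem: compare f(n) = n to n^(log_5 12) where log_5 12 ≈ 1.544. Since 1 < log_5 12, we have f(n) = O(n^(log_5 12 − ε)) for some ε > 0 — Case 1. Hence T(n) = Θ(n^(log_5 12)).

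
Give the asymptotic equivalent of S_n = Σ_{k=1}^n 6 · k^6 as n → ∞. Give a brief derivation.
S_n ~ 6 · n^7 / 7

By integral comparison (Euler-Maclaurin), Σ_{k=1}^n 6 · k^6 = 6 · ∫_0^n x^6 dx + O(n^6) = 6 · n^7/7 + O(n^6). (Equivalently, Faulhaber's formula gives the same leading term.)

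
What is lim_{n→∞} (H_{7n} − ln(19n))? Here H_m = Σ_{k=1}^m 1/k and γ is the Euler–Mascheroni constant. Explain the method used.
lim = ln(7/19) + γ

By Euler-Maclaurin, H_m = ln m + γ + O(1/m). So
  H_{7n} − ln(19n) = ln(7n) + γ − ln(19n) + O(1/n)
                       = ln(7/19) + γ + O(1/n).
Hence the limit is ln(7/19) + γ.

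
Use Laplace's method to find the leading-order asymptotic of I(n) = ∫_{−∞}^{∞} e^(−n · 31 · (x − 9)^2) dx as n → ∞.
I(n) = sqrt(π/(31n))

Here φ(x) = 31 · (x − 9)^2 has its unique minimum at x* = 9 with φ(x*) = 0 and φ''(x*) = 62. Laplace's method gives
  I(n) ~ e^(−n φ(x*)) · sqrt(2π / (n · φ''(x*))) = sqrt(2π / (62n)) = sqrt(π/(31n)).
This is exact: substituting u = (x − 9)·sqrt(31n) gives I(n) = (1/sqrt(31n)) ∫_{−∞}^{∞} e^(−u^2) du = sqrt(π/(31n)).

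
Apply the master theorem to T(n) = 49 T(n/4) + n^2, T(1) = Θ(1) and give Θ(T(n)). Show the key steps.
T(n) = Θ(n^(log_4 49))

Master theorem: compare f(n) = n^2 to n^(log_4 49) where log_4 49 ≈ 2.807. Since 2 < log_4 49, we have f(n) = O(n^(log_4 49 − ε)) for some ε > 0 — Case 1. Hence T(n) = Θ(n^(log_4 49)).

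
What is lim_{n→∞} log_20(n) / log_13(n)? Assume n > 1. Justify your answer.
lim = ln(13) / ln(20) = log_20(13)

Change of base: log_20(n) = ln n / ln 20 and log_13(n) = ln n / ln 13. The ratio is (ln n / ln 20) · (ln 13 / ln n) = ln 13 / ln 20, a constant independent of n. So the limit is ln 13 / ln 20 = log_20(13).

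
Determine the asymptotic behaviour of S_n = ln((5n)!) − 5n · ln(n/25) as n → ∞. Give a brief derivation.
S_n ~ 5n · (ln 125 − 1) + O(ln n)

Stirling: ln((5n)!) = 5n ln(5n) − 5n + O(ln n).
  S_n = 5n ln(5n) − 5n − 5n ln(n/25) + O(ln n)
      = 5n ln(5n) − 5n ln n + 5n ln 25 − 5n + O(ln n)
      = 5n ln 5 + 5n ln 25 − 5n + O(ln n)
      = 5n (ln 125 − 1) + O(ln n).
Numerically ln(125) − 1 ≈ 3.8283.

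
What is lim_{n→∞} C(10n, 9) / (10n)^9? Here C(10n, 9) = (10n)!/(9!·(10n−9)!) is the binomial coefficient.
lim = 1/9! = 1/362880

With N = 10n → ∞: C(N, 9) / N^9 = [N(N−1)…(N−8)] / (9! · N^9) = (1/9!) · 1 · (1 − 1/(10n)) · … · (1 − 8/(10n)). Each factor → 1 as N → ∞, so the limit is 1/9! = 1/362880.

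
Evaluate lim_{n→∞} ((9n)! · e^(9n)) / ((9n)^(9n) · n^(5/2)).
lim = 0

Stirling: (9n)! ~ sqrt(2π·9n) · (9n/e)^(9n). Hence
  (9n)! · e^(9n) / (9n)^(9n) ~ sqrt(2π·9n).
Dividing by n^(5/2): sqrt(2π·9n) / n^(5/2) = sqrt(2π·9) · n^((1−5)/2), so the expression behaves like sqrt(2π·9) · n^((1−5)/2) → 0.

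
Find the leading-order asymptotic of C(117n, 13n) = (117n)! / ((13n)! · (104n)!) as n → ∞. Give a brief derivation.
C(117n, 13n) ~ (387420489/16777216)^(13n) · sqrt(9/(16π·13n))

Write N = 13n. Apply Stirling to each factorial:
  (9N)! ~ sqrt(2π·9N) · (9N/e)^(9N),
  N! ~ sqrt(2π N) · (N/e)^N,
  (8N)! ~ sqrt(2π·8N) · (8N/e)^(8N).
The exponential factors combine to (9N)^(9N) / (N^N · (8N)^(8N)) = 9^(9N)/8^(8N) = (9^9/8^8)^N = (387420489/16777216)^N.
The square-root prefactors combine to sqrt(2π·9N) / (sqrt(2π N)·sqrt(2π·8N)) = sqrt(9 / (2π·8·N)) = sqrt(9/(16π·13n)).
Substituting N = 13n: C(117n, 13n) ~ (387420489/16777216)^(13n) · sqrt(9/(16π·13n)).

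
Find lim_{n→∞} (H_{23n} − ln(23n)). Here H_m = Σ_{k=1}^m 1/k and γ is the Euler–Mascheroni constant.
lim = γ

By Euler-Maclaurin, H_m = ln m + γ + O(1/m). So
  H_{23n} − ln(23n) = ln(23n) + γ − ln(23n) + O(1/n)
                       = ln(23/23) + γ + O(1/n).
Hence the limit is γ (since ln 1 = 0).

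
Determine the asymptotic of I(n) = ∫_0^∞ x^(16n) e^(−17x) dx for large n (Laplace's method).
I(n) ~ (sqrt(2π·16n) / 17) · (16n/(17e))^(16n)

Write the integrand as exp(16n ln x − 17x) and set f(x) = 16n ln x − 17x. Then f'(x) = 16n/x − 17 = 0 at x* = 16n/17, and f''(x*) = −16n/x*^2 = −17^2/(16n). Laplace's method (interior maximum) gives
  I(n) ~ e^(f(x*)) · sqrt(2π / |f''(x*)|)
        = exp(16n ln(16n/17) − 16n) · sqrt(2π · 16n / 17^2)
        = (16n/17)^(16n) e^(−16n) · sqrt(2π·16n) / 17
        = (sqrt(2π·16n) / 17) · (16n/(17e))^(16n).
This matches Γ(16n+1)/17^(16n+1) with Stirling applied to Γ.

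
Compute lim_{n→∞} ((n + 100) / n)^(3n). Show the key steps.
lim = e^300

Rewrite as (1 + 100/n)^(3n). By the standard limit (1 + x/n)^n → e^x, we have (1 + 100/n)^n → e^100, and raising to the 3rd power gives e^300.
More precisely, ln[(1 + 100/n)^(3n)] = 3n · ln(1 + 100/n) = 3n · (100/n + O(1/n^2)) = 300 + O(1/n) → 300.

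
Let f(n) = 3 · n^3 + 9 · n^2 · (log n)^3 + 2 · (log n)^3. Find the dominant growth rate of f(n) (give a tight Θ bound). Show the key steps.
f(n) ∈ Θ(n^3)

Compare the terms by growth order. For large n, n^a · (log n)^b dominates n^a' · (log n)^b' iff a > a', or (a = a' and b > b'). Ranking the 3 terms shows the dominant one is 3 · n^3. Hence f(n) ∈ Θ(n^3).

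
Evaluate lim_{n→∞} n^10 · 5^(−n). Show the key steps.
lim = 0

Exponentials with base > 1 dominate every fixed polynomial: for any fixed c, n^c / 5^n → 0 as n → ∞ (e.g. by the ratio test, or by writing 5^n = e^(n ln 5) and noting e^(n ln 5) / n^c → ∞). Hence n^10 · 5^(−n) = n^10 / 5^n → 0.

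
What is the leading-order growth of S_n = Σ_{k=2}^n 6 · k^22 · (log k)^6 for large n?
S_n ~ 6 · n^23 · (log n)^6 / 23

By integral comparison, S_n = ∫_1^n 6 · x^22 · (log x)^6 dx + O(n^22 · (log n)^6). For the integral, the leading term of ∫_1^n x^22 (log x)^6 dx is n^23/23 · (log n)^6 (by repeated integration by parts; each step lowers the log-exponent and produces a relatively O(1/log n) correction). Hence S_n ~ 6 · n^23 · (log n)^6 / 23.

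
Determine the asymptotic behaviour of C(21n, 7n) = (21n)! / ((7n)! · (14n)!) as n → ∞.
C(21n, 7n) ~ (27/4)^(7n) · sqrt(3/(4π·7n))

Write N = 7n. Apply Stirling to each factorial:
  (3N)! ~ sqrt(2π·3N) · (3N/e)^(3N),
  N! ~ sqrt(2π N) · (N/e)^N,
  (2N)! ~ sqrt(2π·2N) · (2N/e)^(2N).
The exponential factors combine to (3N)^(3N) / (N^N · (2N)^(2N)) = 3^(3N)/2^(2N) = (3^3/2^2)^N = (27/4)^N.
The square-root prefactors combine to sqrt(2π·3N) / (sqrt(2π N)·sqrt(2π·2N)) = sqrt(3 / (2π·2·N)) = sqrt(3/(4π·7n)).
Substituting N = 7n: C(21n, 7n) ~ (27/4)^(7n) · sqrt(3/(4π·7n)).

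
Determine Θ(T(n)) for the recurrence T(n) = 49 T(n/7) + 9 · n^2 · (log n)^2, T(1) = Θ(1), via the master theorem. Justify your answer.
T(n) = Θ(n^2 · (log n)^3)

Here log_7 49 = 2 and f(n) = 9 · n^2 · (log n)^2 = Θ(n^(log_7 49) · (log n)^2). This is the extended Case 2 of the master theorem (f matches the critical exponent up to log factors), giving T(n) = Θ(n^(log_7 49) · (log n)^(2+1)) = Θ(n^2 · (log n)^3).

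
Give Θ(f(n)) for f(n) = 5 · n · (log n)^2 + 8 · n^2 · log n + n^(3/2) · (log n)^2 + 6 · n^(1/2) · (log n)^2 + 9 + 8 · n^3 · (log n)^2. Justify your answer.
f(n) ∈ Θ(n^3 · (log n)^2)

Compare the terms by growth order. For large n, n^a · (log n)^b dominates n^a' · (log n)^b' iff a > a', or (a = a' and b > b'). Ranking the 6 terms shows the dominant one is 8 · n^3 · (log n)^2. Hence f(n) ∈ Θ(n^3 · (log n)^2).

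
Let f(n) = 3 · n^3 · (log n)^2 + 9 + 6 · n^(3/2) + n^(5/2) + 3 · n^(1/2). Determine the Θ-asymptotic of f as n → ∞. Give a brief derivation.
f(n) ∈ Θ(n^3 · (log n)^2)

Compare the terms by growth order. For large n, n^a · (log n)^b dominates n^a' · (log n)^b' iff a > a', or (a = a' and b > b'). Ranking the 5 terms shows the dominant one is 3 · n^3 · (log n)^2. Hence f(n) ∈ Θ(n^3 · (log n)^2).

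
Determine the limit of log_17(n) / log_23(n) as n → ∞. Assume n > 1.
lim = ln(23) / ln(17) = log_17(23)

Change of base: log_17(n) = ln n / ln 17 and log_23(n) = ln n / ln 23. The ratio is (ln n / ln 17) · (ln 23 / ln n) = ln 23 / ln 17, a constant independent of n. So the limit is ln 23 / ln 17 = log_17(23).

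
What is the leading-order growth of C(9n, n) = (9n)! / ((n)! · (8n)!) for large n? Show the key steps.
C(9n, n) ~ (387420489/16777216)^(n) · sqrt(9/(16π·n))

Write N = n. Apply Stirling to each factorial:
  (9N)! ~ sqrt(2π·9N) · (9N/e)^(9N),
  N! ~ sqrt(2π N) · (N/e)^N,
  (8N)! ~ sqrt(2π·8N) · (8N/e)^(8N).
The exponential factors combine to (9N)^(9N) / (N^N · (8N)^(8N)) = 9^(9N)/8^(8N) = (9^9/8^8)^N = (387420489/16777216)^N.
The square-root prefactors combine to sqrt(2π·9N) / (sqrt(2π N)·sqrt(2π·8N)) = sqrt(9 / (2π·8·N)) = sqrt(9/(16π·n)).
Substituting N = n: C(9n, n) ~ (387420489/16777216)^(n) · sqrt(9/(16π·n)).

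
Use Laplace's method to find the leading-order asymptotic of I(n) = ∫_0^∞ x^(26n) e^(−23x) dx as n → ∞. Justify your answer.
I(n) ~ (sqrt(2π·26n) / 23) · (26n/(23e))^(26n)

Write the integrand as exp(26n ln x − 23x) and set f(x) = 26n ln x − 23x. Then f'(x) = 26n/x − 23 = 0 at x* = 26n/23, and f''(x*) = −26n/x*^2 = −23^2/(26n). Laplace's method (interior maximum) gives
  I(n) ~ e^(f(x*)) · sqrt(2π / |f''(x*)|)
        = exp(26n ln(26n/23) − 26n) · sqrt(2π · 26n / 23^2)
        = (26n/23)^(26n) e^(−26n) · sqrt(2π·26n) / 23
        = (sqrt(2π·26n) / 23) · (26n/(23e))^(26n).
This matches Γ(26n+1)/23^(26n+1) with Stirling applied to Γ.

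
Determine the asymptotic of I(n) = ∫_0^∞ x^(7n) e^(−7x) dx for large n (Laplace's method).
I(n) ~ (sqrt(2π·7n) / 7) · (7n/(7e))^(7n)

Write the integrand as exp(7n ln x − 7x) and set f(x) = 7n ln x − 7x. Then f'(x) = 7n/x − 7 = 0 at x* = 7n/7, and f''(x*) = −7n/x*^2 = −7^2/(7n). Laplace's method (interior maximum) gives
  I(n) ~ e^(f(x*)) · sqrt(2π / |f''(x*)|)
        = exp(7n ln(7n/7) − 7n) · sqrt(2π · 7n / 7^2)
        = (7n/7)^(7n) e^(−7n) · sqrt(2π·7n) / 7
        = (sqrt(2π·7n) / 7) · (7n/(7e))^(7n).
This matches Γ(7n+1)/7^(7n+1) with Stirling applied to Γ.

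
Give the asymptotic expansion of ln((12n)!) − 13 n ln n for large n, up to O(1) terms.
ln((12n)!) − 13 n ln n = −n ln n + 12(ln 12 − 1) n + (1/2) ln(2π·12n) + O(1/n)

Stirling: ln((12n)!) = 12n ln(12n) − 12n + (1/2) ln(2π·12n) + O(1/n).
Expand 12n ln(12n) = 12n (ln n + ln 12) = 12n ln n + 12n ln 12.
Subtract 13n ln n: leading term is (12 − 13) n ln n = −n ln n. The next term is 12n ln 12 − 12n = 12(ln 12 − 1) n. Then the (1/2) ln(2π·12n) correction.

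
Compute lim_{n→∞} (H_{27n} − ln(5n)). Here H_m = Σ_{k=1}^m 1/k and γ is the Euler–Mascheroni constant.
lim = ln(27/5) + γ

By Euler-Maclaurin, H_m = ln m + γ + O(1/m). So
  H_{27n} − ln(5n) = ln(27n) + γ − ln(5n) + O(1/n)
                       = ln(27/5) + γ + O(1/n).
Hence the limit is ln(27/5) + γ.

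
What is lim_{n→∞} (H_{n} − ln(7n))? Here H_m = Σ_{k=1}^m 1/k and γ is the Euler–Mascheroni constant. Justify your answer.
lim = −ln 7 + γ

By Euler-Maclaurin, H_m = ln m + γ + O(1/m). So
  H_{n} − ln(7n) = ln(n) + γ − ln(7n) + O(1/n)
                       = ln(1/7) + γ + O(1/n).
Hence the limit is ln(1/7) + γ.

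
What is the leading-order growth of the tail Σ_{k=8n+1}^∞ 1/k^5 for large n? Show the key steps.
Σ_{k>8n} 1/k^5 ~ 1/(4 · (8n)^4)

Compare to the integral: ∫_{8n}^∞ x^(−5) dx = [−x^(−4)/4]_{8n}^∞ = 1/((5−1)·(8n)^4). Euler-Maclaurin then gives
  Σ_{k>8n} 1/k^5 = ∫_{8n}^∞ dx/x^5 − 1/(2·(8n)^5) + O(1/(8n)^6).
(Equivalently this is ζ(5) − Σ_{k≤8n} 1/k^5.)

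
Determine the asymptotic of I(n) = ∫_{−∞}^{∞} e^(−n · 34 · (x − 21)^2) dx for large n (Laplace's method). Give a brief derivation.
I(n) = sqrt(π/(34n))

Here φ(x) = 34 · (x − 21)^2 has its unique minimum at x* = 21 with φ(x*) = 0 and φ''(x*) = 68. Laplace's method gives
  I(n) ~ e^(−n φ(x*)) · sqrt(2π / (n · φ''(x*))) = sqrt(2π / (68n)) = sqrt(π/(34n)).
This is exact: substituting u = (x − 21)·sqrt(34n) gives I(n) = (1/sqrt(34n)) ∫_{−∞}^{∞} e^(−u^2) du = sqrt(π/(34n)).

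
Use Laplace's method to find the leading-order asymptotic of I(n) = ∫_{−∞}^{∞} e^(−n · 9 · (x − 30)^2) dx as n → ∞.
I(n) = sqrt(π/(9n))

Here φ(x) = 9 · (x − 30)^2 has its unique minimum at x* = 30 with φ(x*) = 0 and φ''(x*) = 18. Laplace's method gives
  I(n) ~ e^(−n φ(x*)) · sqrt(2π / (n · φ''(x*))) = sqrt(2π / (18n)) = sqrt(π/(9n)).
This is exact: substituting u = (x − 30)·sqrt(9n) gives I(n) = (1/sqrt(9n)) ∫_{−∞}^{∞} e^(−u^2) du = sqrt(π/(9n)).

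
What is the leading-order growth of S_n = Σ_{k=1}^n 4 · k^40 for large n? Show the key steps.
S_n ~ 4 · n^41 / 41

By integral comparison (Euler-Maclaurin), Σ_{k=1}^n 4 · k^40 = 4 · ∫_0^n x^40 dx + O(n^40) = 4 · n^41/41 + O(n^40). (Equivalently, Faulhaber's formula gives the same leading term.)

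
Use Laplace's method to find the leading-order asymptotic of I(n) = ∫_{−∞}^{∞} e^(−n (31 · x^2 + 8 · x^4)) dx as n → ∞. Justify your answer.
I(n) ~ sqrt(π/(31n))

φ(x) = 31 · x^2 + 8 · x^4 has its unique global minimum at x* = 0 (since φ'(x) = 62x + 32x^3 = 0 only at x = 0 for real x with both coefficients positive, and φ → ∞ as |x| → ∞). At x* = 0, φ(0) = 0 and φ''(0) = 62. Laplace's method then gives
  I(n) ~ sqrt(2π / (n · φ''(0))) · e^(−n φ(0)) = sqrt(2π / (62n)) = sqrt(π/(31n)).
The 8 · x^4 term contributes only at subleading order (an O(1/n) relative correction).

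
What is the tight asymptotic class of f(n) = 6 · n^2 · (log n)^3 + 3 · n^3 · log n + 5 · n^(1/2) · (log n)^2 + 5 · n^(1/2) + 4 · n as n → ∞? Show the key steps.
f(n) ∈ Θ(n^3 · log n)

Compare the terms by growth order. For large n, n^a · (log n)^b dominates n^a' · (log n)^b' iff a > a', or (a = a' and b > b'). Ranking the 5 terms shows the dominant one is 3 · n^3 · log n. Hence f(n) ∈ Θ(n^3 · log n).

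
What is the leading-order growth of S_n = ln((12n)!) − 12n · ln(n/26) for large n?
S_n ~ 12n · (ln 312 − 1) + O(ln n)

Stirling: ln((12n)!) = 12n ln(12n) − 12n + O(ln n).
  S_n = 12n ln(12n) − 12n − 12n ln(n/26) + O(ln n)
      = 12n ln(12n) − 12n ln n + 12n ln 26 − 12n + O(ln n)
      = 12n ln 12 + 12n ln 26 − 12n + O(ln n)
      = 12n (ln 312 − 1) + O(ln n).
Numerically ln(312) − 1 ≈ 4.7430.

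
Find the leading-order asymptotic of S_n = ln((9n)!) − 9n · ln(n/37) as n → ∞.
S_n ~ 9n · (ln 333 − 1) + O(ln n)

Stirling: ln((9n)!) = 9n ln(9n) − 9n + O(ln n).
  S_n = 9n ln(9n) − 9n − 9n ln(n/37) + O(ln n)
      = 9n ln(9n) − 9n ln n + 9n ln 37 − 9n + O(ln n)
      = 9n ln 9 + 9n ln 37 − 9n + O(ln n)
      = 9n (ln 333 − 1) + O(ln n).
Numerically ln(333) − 1 ≈ 4.8081.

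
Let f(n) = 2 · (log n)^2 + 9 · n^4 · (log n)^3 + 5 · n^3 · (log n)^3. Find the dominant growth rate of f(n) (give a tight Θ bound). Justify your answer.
f(n) ∈ Θ(n^4 · (log n)^3)

Compare the terms by growth order. For large n, n^a · (log n)^b dominates n^a' · (log n)^b' iff a > a', or (a = a' and b > b'). Ranking the 3 terms shows the dominant one is 9 · n^4 · (log n)^3. Hence f(n) ∈ Θ(n^4 · (log n)^3).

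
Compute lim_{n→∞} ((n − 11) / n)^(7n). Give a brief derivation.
lim = e^(−77)

Rewrite as (1 − 11/n)^(7n). By the standard limit (1 + x/n)^n → e^x, we have (1 − 11/n)^n → e^(−11), and raising to the 7th power gives e^(−77).
More precisely, ln[(1 − 11/n)^(7n)] = 7n · ln(1 − 11/n) = 7n · (-11/n + O(1/n^2)) = -77 + O(1/n) → -77.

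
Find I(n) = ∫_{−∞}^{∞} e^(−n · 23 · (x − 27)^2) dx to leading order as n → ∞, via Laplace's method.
I(n) = sqrt(π/(23n))

Here φ(x) = 23 · (x − 27)^2 has its unique minimum at x* = 27 with φ(x*) = 0 and φ''(x*) = 46. Laplace's method gives
  I(n) ~ e^(−n φ(x*)) · sqrt(2π / (n · φ''(x*))) = sqrt(2π / (46n)) = sqrt(π/(23n)).
This is exact: substituting u = (x − 27)·sqrt(23n) gives I(n) = (1/sqrt(23n)) ∫_{−∞}^{∞} e^(−u^2) du = sqrt(π/(23n)).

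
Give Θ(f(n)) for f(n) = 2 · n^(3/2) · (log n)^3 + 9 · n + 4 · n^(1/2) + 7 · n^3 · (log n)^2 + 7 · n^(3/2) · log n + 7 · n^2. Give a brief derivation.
f(n) ∈ Θ(n^3 · (log n)^2)

Compare the terms by growth order. For large n, n^a · (log n)^b dominates n^a' · (log n)^b' iff a > a', or (a = a' and b > b'). Ranking the 6 terms shows the dominant one is 7 · n^3 · (log n)^2. Hence f(n) ∈ Θ(n^3 · (log n)^2).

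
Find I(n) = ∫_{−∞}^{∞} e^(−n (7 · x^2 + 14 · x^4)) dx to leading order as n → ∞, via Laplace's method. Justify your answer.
I(n) ~ sqrt(π/(7n))

φ(x) = 7 · x^2 + 14 · x^4 has its unique global minimum at x* = 0 (since φ'(x) = 14x + 56x^3 = 0 only at x = 0 for real x with both coefficients positive, and φ → ∞ as |x| → ∞). At x* = 0, φ(0) = 0 and φ''(0) = 14. Laplace's method then gives
  I(n) ~ sqrt(2π / (n · φ''(0))) · e^(−n φ(0)) = sqrt(2π / (14n)) = sqrt(π/(7n)).
The 14 · x^4 term contributes only at subleading order (an O(1/n) relative correction).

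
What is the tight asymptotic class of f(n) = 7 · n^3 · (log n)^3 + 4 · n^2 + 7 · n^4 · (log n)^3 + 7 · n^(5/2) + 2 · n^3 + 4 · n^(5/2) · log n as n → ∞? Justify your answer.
f(n) ∈ Θ(n^4 · (log n)^3)

Compare the terms by growth order. For large n, n^a · (log n)^b dominates n^a' · (log n)^b' iff a > a', or (a = a' and b > b'). Ranking the 6 terms shows the dominant one is 7 · n^4 · (log n)^3. Hence f(n) ∈ Θ(n^4 · (log n)^3).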